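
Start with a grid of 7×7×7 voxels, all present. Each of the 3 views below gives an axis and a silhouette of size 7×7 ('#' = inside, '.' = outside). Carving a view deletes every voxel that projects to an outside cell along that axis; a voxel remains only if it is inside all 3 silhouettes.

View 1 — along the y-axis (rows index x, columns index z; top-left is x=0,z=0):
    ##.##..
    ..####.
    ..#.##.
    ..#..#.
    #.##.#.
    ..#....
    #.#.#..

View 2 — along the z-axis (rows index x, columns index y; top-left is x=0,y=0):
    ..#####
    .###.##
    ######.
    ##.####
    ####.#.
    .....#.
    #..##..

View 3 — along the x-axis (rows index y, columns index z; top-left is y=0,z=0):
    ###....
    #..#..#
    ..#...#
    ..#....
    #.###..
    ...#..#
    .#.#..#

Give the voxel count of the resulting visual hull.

voxel count = 32

start: 7×7×7 = 343 voxels
carve view 1 (along y, XZ-mask fill 21/49): 147 voxels remain
carve view 2 (along z, XY-mask fill 31/49): 100 voxels remain
carve view 3 (along x, YZ-mask fill 18/49): 32 voxels remain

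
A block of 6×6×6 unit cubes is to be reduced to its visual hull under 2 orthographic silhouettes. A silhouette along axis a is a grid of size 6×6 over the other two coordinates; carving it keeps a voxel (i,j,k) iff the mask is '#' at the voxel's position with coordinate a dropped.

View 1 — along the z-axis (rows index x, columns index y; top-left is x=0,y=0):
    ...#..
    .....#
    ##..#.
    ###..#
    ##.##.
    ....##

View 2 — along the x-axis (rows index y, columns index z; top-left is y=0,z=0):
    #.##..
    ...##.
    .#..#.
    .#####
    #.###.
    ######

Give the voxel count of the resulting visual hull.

|visual hull| = 57

before carving: 216 voxels (6×6×6)
carve view 1 (along z, XY-mask fill 15/36): 90 voxels remain
carve view 2 (along x, YZ-mask fill 22/36): 57 voxels remain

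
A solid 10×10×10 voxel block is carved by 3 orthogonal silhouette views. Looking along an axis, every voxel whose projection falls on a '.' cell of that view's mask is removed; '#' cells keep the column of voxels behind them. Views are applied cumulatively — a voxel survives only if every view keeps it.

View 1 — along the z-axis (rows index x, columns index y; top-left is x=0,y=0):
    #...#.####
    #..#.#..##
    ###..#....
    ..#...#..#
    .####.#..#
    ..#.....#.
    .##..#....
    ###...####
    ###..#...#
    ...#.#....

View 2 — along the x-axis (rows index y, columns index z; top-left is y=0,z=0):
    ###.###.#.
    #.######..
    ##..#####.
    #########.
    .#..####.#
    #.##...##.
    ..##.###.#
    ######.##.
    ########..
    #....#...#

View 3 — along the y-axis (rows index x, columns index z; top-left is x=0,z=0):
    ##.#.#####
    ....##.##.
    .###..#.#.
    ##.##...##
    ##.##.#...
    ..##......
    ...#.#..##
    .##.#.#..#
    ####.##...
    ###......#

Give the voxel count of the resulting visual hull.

voxel count = 136

start: 10×10×10 = 1000 voxels
[1] z-view keeps 43 columns → grid now 430
[2] x-view keeps 66 columns → grid now 273
[3] y-view keeps 49 columns → grid now 136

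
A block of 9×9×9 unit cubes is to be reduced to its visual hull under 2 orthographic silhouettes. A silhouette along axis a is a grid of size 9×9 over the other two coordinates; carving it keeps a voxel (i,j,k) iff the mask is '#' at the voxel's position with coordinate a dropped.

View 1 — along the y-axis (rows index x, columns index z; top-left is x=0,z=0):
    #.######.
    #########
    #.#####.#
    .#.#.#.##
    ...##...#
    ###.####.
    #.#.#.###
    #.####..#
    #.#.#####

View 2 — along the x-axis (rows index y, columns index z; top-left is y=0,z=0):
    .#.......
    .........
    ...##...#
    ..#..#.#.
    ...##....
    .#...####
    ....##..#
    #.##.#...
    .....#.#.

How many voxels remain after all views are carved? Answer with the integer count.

start: 9×9×9 = 729 voxels
after view 1 [y-axis, 57 of 81 cells solid] → remaining = 513
after view 2 [x-axis, 23 of 81 cells solid] → remaining = 149

149 voxels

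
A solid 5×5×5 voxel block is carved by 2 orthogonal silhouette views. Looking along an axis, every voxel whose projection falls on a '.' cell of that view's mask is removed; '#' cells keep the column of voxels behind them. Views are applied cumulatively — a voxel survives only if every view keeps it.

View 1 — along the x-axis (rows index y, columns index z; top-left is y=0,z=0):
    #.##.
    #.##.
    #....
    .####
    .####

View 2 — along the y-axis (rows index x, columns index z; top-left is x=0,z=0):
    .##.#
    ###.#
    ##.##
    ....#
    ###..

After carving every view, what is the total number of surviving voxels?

41 voxels

full grid |V| = 125
carve view 1 (along x, YZ-mask fill 15/25): 75 voxels remain
carve view 2 (along y, XZ-mask fill 15/25): 41 voxels remain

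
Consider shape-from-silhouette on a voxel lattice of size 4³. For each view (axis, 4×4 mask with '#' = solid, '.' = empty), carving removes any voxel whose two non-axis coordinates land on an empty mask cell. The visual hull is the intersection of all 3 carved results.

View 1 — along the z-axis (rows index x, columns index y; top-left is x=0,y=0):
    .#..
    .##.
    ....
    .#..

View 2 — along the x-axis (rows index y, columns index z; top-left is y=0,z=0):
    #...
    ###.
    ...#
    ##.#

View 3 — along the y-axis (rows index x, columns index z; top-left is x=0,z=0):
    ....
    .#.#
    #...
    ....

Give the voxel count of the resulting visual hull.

|visual hull| = 2

before carving: 64 voxels (4×4×4)
after view 1 [z-axis, 4 of 16 cells solid] → remaining = 16
after view 2 [x-axis, 8 of 16 cells solid] → remaining = 10
after view 3 [y-axis, 3 of 16 cells solid] → remaining = 2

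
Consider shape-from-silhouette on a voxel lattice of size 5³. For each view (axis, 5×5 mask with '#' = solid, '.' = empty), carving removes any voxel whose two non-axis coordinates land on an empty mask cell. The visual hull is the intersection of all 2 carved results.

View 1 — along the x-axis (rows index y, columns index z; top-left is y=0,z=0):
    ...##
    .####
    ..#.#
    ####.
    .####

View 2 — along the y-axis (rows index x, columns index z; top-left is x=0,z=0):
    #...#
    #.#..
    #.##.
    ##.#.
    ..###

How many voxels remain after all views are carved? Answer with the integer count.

full grid |V| = 125
[1] x-view keeps 16 columns → grid now 80
[2] y-view keeps 13 columns → grid now 39

voxel count = 39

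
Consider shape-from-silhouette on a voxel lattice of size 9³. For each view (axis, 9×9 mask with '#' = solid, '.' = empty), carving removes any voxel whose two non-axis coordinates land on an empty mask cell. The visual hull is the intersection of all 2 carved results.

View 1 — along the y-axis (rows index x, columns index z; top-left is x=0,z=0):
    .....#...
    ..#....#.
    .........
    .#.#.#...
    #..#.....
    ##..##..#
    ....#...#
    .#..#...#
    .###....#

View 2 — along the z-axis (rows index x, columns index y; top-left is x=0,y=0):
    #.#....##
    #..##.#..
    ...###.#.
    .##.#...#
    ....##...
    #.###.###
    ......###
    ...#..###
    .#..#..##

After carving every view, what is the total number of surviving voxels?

initial block: 9^3 = 729
step 1: project along y, AND mask (22/81) → |grid| = 198
step 2: project along z, AND mask (36/81) → |grid| = 97

voxel count = 97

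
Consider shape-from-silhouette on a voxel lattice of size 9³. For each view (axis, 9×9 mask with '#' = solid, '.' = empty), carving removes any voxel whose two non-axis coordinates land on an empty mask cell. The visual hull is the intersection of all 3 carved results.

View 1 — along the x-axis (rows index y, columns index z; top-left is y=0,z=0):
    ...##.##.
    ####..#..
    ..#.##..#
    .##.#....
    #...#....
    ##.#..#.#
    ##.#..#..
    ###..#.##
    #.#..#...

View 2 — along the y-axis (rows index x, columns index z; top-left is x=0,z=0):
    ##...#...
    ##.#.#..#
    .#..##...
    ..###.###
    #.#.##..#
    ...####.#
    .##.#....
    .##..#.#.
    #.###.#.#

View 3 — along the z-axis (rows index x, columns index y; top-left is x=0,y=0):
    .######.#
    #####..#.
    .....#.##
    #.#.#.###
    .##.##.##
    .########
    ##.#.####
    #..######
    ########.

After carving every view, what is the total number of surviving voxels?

full grid |V| = 729
[1] x-view keeps 36 columns → grid now 324
[2] y-view keeps 40 columns → grid now 163
[3] z-view keeps 58 columns → grid now 119

remaining voxels: 119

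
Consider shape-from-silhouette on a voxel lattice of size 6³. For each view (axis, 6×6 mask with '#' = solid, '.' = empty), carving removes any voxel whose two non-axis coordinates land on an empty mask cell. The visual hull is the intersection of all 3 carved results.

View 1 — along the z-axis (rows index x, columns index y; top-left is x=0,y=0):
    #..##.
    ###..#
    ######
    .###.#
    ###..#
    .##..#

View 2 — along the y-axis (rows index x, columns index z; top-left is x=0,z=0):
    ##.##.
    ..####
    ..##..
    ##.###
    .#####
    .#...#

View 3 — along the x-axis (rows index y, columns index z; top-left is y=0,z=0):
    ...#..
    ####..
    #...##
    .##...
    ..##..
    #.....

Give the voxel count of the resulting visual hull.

initial block: 6^3 = 216
after view 1 [z-axis, 24 of 36 cells solid] → remaining = 144
after view 2 [y-axis, 22 of 36 cells solid] → remaining = 86
after view 3 [x-axis, 13 of 36 cells solid] → remaining = 30

remaining voxels: 30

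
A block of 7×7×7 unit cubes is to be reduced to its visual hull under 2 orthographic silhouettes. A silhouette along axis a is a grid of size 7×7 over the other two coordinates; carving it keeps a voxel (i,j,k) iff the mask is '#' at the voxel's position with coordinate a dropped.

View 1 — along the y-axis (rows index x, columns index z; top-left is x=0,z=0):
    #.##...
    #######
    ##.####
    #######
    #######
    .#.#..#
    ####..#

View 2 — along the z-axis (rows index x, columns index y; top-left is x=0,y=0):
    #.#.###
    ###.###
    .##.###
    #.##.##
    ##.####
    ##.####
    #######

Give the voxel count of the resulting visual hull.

start: 7×7×7 = 343 voxels
carve view 1 (along y, XZ-mask fill 38/49): 266 voxels remain
carve view 2 (along z, XY-mask fill 40/49): 217 voxels remain

remaining voxels: 217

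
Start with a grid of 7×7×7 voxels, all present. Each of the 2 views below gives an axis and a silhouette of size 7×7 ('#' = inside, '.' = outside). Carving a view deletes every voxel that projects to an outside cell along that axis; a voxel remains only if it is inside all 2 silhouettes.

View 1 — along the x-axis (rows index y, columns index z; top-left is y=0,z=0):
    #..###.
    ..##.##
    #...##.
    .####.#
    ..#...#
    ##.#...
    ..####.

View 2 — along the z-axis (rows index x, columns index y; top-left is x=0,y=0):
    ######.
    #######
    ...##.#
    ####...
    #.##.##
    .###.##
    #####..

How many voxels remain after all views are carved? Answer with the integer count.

before carving: 343 voxels (7×7×7)
V1 x: intersect with YZ mask (25 set) -- 175 left
V2 z: intersect with XY mask (35 set) -- 129 left

remaining voxels: 129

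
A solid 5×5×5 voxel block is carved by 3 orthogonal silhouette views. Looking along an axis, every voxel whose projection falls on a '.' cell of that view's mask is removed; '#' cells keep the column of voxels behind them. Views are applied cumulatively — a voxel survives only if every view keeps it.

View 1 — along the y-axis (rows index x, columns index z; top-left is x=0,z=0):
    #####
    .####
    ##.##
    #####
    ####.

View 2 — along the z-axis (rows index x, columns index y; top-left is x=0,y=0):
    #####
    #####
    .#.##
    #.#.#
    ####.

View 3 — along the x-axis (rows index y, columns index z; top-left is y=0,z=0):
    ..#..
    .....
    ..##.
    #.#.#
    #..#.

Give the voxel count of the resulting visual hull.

28 voxels

full grid |V| = 125
V1 y: intersect with XZ mask (22 set) -- 110 left
V2 z: intersect with XY mask (20 set) -- 88 left
V3 x: intersect with YZ mask (8 set) -- 28 left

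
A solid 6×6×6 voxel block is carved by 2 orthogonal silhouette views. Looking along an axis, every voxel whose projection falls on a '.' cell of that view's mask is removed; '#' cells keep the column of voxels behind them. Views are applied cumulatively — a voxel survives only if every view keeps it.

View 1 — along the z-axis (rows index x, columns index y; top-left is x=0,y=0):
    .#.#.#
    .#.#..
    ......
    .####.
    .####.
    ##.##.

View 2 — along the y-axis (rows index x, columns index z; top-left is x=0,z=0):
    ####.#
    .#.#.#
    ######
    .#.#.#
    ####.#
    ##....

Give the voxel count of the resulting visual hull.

61 voxels

start: 6×6×6 = 216 voxels
  1. axis=2 (XY plane), |mask|=17  ⇒  voxels=102
  2. axis=1 (XZ plane), |mask|=24  ⇒  voxels=61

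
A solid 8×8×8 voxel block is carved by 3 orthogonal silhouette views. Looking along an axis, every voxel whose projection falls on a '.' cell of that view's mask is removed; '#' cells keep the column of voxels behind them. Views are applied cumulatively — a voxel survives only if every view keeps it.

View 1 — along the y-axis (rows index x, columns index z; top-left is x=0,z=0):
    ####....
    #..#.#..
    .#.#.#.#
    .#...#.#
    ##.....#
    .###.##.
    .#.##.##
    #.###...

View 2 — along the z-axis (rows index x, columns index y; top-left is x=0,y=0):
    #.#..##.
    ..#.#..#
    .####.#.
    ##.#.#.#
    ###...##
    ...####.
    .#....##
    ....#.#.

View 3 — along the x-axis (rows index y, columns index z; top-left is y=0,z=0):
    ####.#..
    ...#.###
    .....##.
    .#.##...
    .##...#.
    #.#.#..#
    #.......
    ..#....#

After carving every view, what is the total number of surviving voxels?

initial block: 8^3 = 512
  1. axis=1 (XZ plane), |mask|=31  ⇒  voxels=248
  2. axis=2 (XY plane), |mask|=31  ⇒  voxels=118
  3. axis=0 (YZ plane), |mask|=24  ⇒  voxels=39

|visual hull| = 39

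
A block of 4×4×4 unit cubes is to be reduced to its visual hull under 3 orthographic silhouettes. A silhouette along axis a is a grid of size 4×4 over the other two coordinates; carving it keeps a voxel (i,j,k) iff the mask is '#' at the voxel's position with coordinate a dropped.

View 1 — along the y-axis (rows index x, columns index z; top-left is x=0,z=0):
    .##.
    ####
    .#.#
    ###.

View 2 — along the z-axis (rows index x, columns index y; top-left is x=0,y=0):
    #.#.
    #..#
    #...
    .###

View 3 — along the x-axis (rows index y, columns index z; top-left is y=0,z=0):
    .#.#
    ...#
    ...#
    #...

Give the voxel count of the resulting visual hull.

initial block: 4^3 = 64
  1. axis=1 (XZ plane), |mask|=11  ⇒  voxels=44
  2. axis=2 (XY plane), |mask|=8  ⇒  voxels=23
  3. axis=0 (YZ plane), |mask|=5  ⇒  voxels=7

|visual hull| = 7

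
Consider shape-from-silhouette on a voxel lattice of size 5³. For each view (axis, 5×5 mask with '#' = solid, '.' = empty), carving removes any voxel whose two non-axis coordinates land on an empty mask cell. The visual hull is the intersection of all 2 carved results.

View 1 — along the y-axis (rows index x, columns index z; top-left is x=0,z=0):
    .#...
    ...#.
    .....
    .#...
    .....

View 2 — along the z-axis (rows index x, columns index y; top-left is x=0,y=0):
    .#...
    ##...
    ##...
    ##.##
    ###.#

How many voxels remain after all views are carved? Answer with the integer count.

7 voxels

before carving: 125 voxels (5×5×5)
[1] y-view keeps 3 columns → grid now 15
[2] z-view keeps 13 columns → grid now 7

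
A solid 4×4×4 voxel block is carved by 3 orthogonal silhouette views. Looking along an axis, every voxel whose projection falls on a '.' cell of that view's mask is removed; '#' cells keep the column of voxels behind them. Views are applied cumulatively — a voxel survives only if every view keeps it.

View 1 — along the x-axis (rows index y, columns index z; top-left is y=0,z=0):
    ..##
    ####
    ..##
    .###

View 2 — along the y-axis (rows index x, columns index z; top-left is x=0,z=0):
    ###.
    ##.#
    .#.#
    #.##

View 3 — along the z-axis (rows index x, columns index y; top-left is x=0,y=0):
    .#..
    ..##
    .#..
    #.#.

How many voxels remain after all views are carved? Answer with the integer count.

initial block: 4^3 = 64
V1 x: intersect with YZ mask (11 set) -- 44 left
V2 y: intersect with XZ mask (11 set) -- 29 left
V3 z: intersect with XY mask (6 set) -- 12 left

voxel count = 12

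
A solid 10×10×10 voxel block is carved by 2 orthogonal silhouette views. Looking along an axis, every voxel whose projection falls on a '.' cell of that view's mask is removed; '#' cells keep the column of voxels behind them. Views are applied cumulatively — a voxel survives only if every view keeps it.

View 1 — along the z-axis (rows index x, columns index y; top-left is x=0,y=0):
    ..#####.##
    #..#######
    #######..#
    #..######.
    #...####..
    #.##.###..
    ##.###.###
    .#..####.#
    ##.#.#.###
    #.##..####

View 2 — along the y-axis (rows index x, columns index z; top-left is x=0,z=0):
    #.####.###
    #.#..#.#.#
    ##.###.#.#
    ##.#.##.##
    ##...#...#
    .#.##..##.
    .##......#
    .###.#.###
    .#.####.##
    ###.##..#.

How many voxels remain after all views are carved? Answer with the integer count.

start: 10×10×10 = 1000 voxels
[1] z-view keeps 69 columns → grid now 690
[2] y-view keeps 59 columns → grid now 408

remaining voxels: 408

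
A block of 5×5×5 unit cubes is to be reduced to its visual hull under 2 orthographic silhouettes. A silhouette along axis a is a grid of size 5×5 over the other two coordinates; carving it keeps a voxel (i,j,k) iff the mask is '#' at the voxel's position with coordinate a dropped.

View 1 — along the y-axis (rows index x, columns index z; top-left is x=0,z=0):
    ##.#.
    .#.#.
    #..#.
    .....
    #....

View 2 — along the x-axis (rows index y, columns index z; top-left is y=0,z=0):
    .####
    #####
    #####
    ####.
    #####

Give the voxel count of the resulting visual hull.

|visual hull| = 37

full grid |V| = 125
after view 1 [y-axis, 8 of 25 cells solid] → remaining = 40
after view 2 [x-axis, 23 of 25 cells solid] → remaining = 37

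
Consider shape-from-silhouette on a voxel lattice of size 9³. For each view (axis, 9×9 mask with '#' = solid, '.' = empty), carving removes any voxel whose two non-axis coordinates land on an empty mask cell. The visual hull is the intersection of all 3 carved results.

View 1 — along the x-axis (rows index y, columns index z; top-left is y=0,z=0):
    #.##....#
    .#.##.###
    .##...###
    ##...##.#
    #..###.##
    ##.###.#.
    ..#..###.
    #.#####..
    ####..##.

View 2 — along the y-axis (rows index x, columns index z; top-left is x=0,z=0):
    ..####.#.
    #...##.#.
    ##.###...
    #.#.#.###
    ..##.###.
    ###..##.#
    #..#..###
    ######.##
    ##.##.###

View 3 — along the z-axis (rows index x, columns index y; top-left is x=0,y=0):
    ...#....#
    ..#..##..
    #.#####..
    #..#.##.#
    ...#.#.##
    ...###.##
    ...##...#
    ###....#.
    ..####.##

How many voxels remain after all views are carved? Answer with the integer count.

voxel count = 131

start: 9×9×9 = 729 voxels
V1 x: intersect with YZ mask (48 set) -- 432 left
V2 y: intersect with XZ mask (51 set) -- 274 left
V3 z: intersect with XY mask (38 set) -- 131 left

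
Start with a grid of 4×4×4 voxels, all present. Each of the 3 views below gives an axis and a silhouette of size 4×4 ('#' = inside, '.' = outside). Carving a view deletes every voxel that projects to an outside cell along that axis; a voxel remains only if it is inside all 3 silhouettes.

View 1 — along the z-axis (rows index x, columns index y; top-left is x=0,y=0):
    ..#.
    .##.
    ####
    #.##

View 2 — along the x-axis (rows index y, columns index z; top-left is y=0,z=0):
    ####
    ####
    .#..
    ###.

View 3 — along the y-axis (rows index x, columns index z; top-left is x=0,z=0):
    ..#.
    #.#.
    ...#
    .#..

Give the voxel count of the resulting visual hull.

initial block: 4^3 = 64
step 1: project along z, AND mask (10/16) → |grid| = 40
step 2: project along x, AND mask (12/16) → |grid| = 26
step 3: project along y, AND mask (5/16) → |grid| = 7

7 voxels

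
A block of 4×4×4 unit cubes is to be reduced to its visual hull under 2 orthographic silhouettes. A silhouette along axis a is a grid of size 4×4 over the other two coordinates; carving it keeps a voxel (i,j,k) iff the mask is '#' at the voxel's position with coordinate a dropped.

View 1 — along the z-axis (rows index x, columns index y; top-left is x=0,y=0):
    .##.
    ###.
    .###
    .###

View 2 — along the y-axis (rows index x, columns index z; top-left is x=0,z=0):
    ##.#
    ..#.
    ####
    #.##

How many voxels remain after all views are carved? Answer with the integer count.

initial block: 4^3 = 64
[1] z-view keeps 11 columns → grid now 44
[2] y-view keeps 11 columns → grid now 30

voxel count = 30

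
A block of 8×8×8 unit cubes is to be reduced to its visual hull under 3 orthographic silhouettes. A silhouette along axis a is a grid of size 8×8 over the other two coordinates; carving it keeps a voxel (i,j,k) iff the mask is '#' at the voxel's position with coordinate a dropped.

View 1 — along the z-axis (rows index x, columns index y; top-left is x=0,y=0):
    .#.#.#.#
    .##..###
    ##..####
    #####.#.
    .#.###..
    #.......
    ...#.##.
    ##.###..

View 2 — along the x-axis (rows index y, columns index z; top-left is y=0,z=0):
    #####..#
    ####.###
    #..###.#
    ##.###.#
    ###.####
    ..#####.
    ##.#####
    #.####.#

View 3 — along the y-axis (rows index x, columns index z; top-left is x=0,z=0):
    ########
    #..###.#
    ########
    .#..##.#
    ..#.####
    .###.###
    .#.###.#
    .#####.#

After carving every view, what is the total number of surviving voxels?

|visual hull| = 162

start: 8×8×8 = 512 voxels
[1] z-view keeps 34 columns → grid now 272
[2] x-view keeps 49 columns → grid now 210
[3] y-view keeps 47 columns → grid now 162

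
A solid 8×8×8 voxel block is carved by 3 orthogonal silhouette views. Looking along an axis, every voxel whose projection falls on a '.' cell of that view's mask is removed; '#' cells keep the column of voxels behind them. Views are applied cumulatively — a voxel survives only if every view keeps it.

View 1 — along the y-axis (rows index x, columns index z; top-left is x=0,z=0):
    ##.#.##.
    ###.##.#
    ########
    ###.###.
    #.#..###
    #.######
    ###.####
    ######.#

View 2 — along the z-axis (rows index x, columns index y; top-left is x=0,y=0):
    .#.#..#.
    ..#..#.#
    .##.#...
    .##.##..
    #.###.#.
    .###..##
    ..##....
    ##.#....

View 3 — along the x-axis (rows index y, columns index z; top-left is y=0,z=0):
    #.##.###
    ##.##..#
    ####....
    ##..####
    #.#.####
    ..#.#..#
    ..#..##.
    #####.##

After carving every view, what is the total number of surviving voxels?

start: 8×8×8 = 512 voxels
after view 1 [y-axis, 51 of 64 cells solid] → remaining = 408
after view 2 [z-axis, 28 of 64 cells solid] → remaining = 176
after view 3 [x-axis, 40 of 64 cells solid] → remaining = 112

remaining voxels: 112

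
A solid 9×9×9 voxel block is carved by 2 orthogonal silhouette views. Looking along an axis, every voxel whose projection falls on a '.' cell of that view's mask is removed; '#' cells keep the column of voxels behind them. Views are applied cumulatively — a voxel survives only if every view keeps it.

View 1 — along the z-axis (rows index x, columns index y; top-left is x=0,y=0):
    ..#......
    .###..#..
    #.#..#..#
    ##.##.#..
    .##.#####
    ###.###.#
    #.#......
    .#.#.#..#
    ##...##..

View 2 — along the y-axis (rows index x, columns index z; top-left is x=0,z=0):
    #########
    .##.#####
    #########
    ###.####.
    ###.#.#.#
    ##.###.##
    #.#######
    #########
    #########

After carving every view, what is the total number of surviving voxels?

full grid |V| = 729
after view 1 [z-axis, 38 of 81 cells solid] → remaining = 342
after view 2 [y-axis, 71 of 81 cells solid] → remaining = 287

|visual hull| = 287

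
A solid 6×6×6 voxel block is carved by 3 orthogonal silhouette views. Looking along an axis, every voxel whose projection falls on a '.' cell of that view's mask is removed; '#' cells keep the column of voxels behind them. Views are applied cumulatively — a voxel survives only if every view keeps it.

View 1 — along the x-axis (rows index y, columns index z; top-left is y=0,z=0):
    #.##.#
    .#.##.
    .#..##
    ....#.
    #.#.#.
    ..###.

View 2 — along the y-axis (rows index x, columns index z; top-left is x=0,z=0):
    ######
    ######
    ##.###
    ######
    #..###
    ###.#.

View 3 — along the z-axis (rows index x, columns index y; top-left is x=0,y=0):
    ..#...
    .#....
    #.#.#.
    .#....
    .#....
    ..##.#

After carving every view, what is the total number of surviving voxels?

24 voxels

start: 6×6×6 = 216 voxels
  1. axis=0 (YZ plane), |mask|=17  ⇒  voxels=102
  2. axis=1 (XZ plane), |mask|=31  ⇒  voxels=89
  3. axis=2 (XY plane), |mask|=10  ⇒  voxels=24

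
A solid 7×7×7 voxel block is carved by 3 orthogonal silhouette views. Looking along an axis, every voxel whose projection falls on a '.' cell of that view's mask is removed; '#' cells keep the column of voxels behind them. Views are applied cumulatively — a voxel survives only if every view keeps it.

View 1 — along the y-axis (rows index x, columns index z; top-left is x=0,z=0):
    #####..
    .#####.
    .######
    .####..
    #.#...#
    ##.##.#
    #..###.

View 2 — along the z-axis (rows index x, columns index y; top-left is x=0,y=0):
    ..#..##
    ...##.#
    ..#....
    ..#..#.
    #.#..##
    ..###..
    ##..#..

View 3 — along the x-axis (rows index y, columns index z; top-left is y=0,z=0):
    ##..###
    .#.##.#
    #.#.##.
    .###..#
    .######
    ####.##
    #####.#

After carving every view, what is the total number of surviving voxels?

start: 7×7×7 = 343 voxels
step 1: project along y, AND mask (32/49) → |grid| = 224
step 2: project along z, AND mask (19/49) → |grid| = 83
step 3: project along x, AND mask (35/49) → |grid| = 59

remaining voxels: 59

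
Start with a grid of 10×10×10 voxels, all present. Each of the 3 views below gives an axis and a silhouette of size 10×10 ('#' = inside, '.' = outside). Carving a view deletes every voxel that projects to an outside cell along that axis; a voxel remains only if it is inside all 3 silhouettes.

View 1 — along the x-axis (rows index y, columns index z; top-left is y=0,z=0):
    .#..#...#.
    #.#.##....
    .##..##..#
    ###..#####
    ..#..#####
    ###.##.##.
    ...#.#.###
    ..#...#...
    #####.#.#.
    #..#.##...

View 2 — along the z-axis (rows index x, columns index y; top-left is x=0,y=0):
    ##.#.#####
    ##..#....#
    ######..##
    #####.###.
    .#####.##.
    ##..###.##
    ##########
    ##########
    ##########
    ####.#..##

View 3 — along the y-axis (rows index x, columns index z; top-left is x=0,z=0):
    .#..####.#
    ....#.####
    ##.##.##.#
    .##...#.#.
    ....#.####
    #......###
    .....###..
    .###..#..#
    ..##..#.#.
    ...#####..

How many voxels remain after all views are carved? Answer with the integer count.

190 voxels

before carving: 1000 voxels (10×10×10)
after view 1 [x-axis, 51 of 100 cells solid] → remaining = 510
after view 2 [z-axis, 79 of 100 cells solid] → remaining = 407
after view 3 [y-axis, 48 of 100 cells solid] → remaining = 190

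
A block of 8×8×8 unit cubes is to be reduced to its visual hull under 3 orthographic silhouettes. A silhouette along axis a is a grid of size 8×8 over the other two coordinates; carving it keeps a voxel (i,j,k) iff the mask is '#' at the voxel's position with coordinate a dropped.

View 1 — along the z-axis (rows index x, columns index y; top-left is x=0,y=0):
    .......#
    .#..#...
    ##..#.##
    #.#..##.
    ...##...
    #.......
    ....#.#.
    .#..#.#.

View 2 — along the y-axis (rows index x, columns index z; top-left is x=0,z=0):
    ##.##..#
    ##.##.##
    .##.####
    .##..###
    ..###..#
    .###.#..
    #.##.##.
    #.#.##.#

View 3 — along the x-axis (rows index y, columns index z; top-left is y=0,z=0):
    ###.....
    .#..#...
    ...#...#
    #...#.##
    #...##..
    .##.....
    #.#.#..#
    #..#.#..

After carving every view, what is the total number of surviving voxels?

remaining voxels: 40

full grid |V| = 512
  1. axis=2 (XY plane), |mask|=20  ⇒  voxels=160
  2. axis=1 (XZ plane), |mask|=40  ⇒  voxels=104
  3. axis=0 (YZ plane), |mask|=23  ⇒  voxels=40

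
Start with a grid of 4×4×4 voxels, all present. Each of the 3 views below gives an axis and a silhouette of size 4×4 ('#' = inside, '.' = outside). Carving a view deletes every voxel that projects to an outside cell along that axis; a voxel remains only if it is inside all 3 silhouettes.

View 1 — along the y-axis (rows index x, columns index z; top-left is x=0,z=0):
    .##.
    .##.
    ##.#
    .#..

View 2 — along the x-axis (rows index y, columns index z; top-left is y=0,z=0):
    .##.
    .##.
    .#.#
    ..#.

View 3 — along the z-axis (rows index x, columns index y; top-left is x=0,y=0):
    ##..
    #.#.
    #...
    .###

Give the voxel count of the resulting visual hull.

10 voxels

initial block: 4^3 = 64
V1 y: intersect with XZ mask (8 set) -- 32 left
V2 x: intersect with YZ mask (7 set) -- 19 left
V3 z: intersect with XY mask (8 set) -- 10 left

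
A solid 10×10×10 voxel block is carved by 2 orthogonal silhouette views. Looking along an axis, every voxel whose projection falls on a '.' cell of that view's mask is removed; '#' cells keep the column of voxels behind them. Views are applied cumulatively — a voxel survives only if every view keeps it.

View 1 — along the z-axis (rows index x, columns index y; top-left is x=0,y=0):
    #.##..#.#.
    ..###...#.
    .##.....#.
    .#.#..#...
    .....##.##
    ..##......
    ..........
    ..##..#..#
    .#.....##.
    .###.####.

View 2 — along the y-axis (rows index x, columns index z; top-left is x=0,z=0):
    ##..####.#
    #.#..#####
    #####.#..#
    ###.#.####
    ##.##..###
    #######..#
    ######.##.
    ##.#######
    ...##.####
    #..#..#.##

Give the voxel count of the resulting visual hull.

remaining voxels: 241

start: 10×10×10 = 1000 voxels
V1 z: intersect with XY mask (35 set) -- 350 left
V2 y: intersect with XZ mask (72 set) -- 241 left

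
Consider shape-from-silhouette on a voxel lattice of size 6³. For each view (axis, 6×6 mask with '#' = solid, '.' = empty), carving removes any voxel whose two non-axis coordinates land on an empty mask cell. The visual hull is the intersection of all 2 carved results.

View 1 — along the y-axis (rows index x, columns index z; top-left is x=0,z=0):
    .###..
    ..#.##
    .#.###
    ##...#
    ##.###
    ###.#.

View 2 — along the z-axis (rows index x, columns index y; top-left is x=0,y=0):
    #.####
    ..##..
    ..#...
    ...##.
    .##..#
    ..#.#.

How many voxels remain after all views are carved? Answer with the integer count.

|visual hull| = 54

full grid |V| = 216
[1] y-view keeps 22 columns → grid now 132
[2] z-view keeps 15 columns → grid now 54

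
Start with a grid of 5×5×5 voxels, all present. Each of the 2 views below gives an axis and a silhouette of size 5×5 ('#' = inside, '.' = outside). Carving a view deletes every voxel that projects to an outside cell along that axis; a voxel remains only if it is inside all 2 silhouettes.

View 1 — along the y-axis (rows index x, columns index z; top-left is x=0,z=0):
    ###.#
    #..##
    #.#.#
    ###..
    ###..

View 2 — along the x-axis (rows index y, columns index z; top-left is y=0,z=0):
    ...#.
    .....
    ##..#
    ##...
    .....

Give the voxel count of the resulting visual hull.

20 voxels

full grid |V| = 125
carve view 1 (along y, XZ-mask fill 16/25): 80 voxels remain
carve view 2 (along x, YZ-mask fill 6/25): 20 voxels remain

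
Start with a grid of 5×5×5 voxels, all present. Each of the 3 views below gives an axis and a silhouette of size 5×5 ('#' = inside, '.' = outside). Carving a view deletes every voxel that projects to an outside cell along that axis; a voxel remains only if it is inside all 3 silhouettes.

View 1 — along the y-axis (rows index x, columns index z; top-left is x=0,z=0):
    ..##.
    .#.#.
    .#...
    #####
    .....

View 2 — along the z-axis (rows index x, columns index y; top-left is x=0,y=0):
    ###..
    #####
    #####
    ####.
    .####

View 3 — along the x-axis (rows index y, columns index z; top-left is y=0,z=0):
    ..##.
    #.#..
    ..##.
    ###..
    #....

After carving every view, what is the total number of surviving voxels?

before carving: 125 voxels (5×5×5)
V1 y: intersect with XZ mask (10 set) -- 50 left
V2 z: intersect with XY mask (21 set) -- 41 left
V3 x: intersect with YZ mask (10 set) -- 18 left

18 voxels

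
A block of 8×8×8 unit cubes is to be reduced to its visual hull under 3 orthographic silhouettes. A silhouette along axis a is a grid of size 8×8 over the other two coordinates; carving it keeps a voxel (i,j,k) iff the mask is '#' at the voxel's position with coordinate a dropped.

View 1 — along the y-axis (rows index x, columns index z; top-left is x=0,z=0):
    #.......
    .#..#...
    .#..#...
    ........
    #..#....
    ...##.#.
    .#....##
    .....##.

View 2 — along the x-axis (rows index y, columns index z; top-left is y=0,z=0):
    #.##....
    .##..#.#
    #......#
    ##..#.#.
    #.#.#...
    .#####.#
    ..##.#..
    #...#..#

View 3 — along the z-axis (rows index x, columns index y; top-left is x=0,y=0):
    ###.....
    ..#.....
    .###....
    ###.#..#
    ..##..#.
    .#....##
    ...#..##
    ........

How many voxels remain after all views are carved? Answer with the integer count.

13 voxels

initial block: 8^3 = 512
after view 1 [y-axis, 15 of 64 cells solid] → remaining = 120
after view 2 [x-axis, 28 of 64 cells solid] → remaining = 47
after view 3 [z-axis, 21 of 64 cells solid] → remaining = 13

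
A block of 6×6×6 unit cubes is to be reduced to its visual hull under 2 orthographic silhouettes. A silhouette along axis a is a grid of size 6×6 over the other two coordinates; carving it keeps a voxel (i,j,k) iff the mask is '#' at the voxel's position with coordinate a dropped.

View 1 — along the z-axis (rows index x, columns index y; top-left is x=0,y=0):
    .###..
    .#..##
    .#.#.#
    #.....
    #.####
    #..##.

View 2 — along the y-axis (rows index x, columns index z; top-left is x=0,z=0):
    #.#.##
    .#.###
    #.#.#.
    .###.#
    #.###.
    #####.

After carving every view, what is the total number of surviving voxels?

remaining voxels: 72

before carving: 216 voxels (6×6×6)
  1. axis=2 (XY plane), |mask|=18  ⇒  voxels=108
  2. axis=1 (XZ plane), |mask|=24  ⇒  voxels=72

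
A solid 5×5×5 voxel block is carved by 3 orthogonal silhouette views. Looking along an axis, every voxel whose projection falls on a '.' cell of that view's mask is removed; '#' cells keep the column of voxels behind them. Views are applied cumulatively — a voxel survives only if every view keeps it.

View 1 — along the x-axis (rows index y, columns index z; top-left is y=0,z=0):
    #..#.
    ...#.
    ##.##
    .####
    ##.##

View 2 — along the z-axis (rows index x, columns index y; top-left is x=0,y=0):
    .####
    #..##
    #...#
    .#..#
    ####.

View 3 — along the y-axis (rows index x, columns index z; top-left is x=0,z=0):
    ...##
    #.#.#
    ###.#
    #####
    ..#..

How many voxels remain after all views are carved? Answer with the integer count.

start: 5×5×5 = 125 voxels
V1 x: intersect with YZ mask (15 set) -- 75 left
V2 z: intersect with XY mask (15 set) -- 45 left
V3 y: intersect with XZ mask (15 set) -- 22 left

voxel count = 22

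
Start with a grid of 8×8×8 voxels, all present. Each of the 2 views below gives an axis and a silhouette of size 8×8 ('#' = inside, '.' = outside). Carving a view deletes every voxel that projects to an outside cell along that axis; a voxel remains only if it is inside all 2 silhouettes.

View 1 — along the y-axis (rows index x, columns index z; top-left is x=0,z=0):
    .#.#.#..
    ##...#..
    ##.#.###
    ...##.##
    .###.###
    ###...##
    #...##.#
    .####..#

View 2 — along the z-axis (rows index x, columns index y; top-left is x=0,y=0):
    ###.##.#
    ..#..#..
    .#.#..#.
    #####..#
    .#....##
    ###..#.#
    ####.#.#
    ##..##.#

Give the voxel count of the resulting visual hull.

initial block: 8^3 = 512
[1] y-view keeps 36 columns → grid now 288
[2] z-view keeps 36 columns → grid now 158

|visual hull| = 158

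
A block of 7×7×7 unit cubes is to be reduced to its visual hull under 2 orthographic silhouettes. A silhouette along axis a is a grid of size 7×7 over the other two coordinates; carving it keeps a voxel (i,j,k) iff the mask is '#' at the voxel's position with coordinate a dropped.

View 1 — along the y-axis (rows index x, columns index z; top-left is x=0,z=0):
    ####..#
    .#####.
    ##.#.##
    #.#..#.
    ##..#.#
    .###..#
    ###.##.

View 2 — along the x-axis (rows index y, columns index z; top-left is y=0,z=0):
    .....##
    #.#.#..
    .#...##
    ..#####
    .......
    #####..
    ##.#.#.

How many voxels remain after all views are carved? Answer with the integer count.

|visual hull| = 97

initial block: 7^3 = 343
carve view 1 (along y, XZ-mask fill 31/49): 217 voxels remain
carve view 2 (along x, YZ-mask fill 22/49): 97 voxels remain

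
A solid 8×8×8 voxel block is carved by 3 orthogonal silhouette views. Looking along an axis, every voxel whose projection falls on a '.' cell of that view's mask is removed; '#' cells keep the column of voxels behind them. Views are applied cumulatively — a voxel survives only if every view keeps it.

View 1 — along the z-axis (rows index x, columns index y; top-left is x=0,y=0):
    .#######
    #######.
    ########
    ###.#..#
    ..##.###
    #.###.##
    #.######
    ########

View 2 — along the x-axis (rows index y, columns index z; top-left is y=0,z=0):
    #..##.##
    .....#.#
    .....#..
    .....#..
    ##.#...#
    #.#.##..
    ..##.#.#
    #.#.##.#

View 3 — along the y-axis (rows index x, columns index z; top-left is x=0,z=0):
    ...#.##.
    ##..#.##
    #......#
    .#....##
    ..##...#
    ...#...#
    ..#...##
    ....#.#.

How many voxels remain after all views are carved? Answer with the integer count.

59 voxels

start: 8×8×8 = 512 voxels
V1 z: intersect with XY mask (53 set) -- 424 left
V2 x: intersect with YZ mask (26 set) -- 170 left
V3 y: intersect with XZ mask (23 set) -- 59 left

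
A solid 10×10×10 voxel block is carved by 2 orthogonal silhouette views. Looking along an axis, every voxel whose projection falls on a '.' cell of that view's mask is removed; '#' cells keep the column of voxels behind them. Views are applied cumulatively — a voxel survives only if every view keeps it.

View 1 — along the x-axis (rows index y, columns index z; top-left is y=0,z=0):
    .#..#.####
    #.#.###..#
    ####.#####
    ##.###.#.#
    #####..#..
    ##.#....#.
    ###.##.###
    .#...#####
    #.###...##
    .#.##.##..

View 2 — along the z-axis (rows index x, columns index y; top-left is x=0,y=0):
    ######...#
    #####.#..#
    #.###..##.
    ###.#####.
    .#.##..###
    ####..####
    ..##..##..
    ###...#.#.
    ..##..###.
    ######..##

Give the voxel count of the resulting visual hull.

voxel count = 420

start: 10×10×10 = 1000 voxels
step 1: project along x, AND mask (63/100) → |grid| = 630
step 2: project along z, AND mask (64/100) → |grid| = 420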